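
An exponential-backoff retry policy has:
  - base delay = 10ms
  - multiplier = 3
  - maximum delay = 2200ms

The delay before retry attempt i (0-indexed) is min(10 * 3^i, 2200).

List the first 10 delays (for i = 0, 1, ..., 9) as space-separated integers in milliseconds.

Computing each delay:
  i=0: min(10*3^0, 2200) = 10
  i=1: min(10*3^1, 2200) = 30
  i=2: min(10*3^2, 2200) = 90
  i=3: min(10*3^3, 2200) = 270
  i=4: min(10*3^4, 2200) = 810
  i=5: min(10*3^5, 2200) = 2200
  i=6: min(10*3^6, 2200) = 2200
  i=7: min(10*3^7, 2200) = 2200
  i=8: min(10*3^8, 2200) = 2200
  i=9: min(10*3^9, 2200) = 2200

Answer: 10 30 90 270 810 2200 2200 2200 2200 2200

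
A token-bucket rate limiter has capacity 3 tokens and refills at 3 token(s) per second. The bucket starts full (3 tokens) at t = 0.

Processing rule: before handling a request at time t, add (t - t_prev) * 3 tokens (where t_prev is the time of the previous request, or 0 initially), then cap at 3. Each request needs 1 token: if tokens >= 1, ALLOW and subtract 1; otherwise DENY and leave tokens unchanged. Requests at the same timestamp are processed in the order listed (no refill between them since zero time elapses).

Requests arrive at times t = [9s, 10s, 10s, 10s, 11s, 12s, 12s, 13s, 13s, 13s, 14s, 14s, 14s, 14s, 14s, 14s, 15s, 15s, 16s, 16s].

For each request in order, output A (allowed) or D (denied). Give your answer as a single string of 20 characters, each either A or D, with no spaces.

Answer: AAAAAAAAAAAAADDDAAAA

Derivation:
Simulating step by step:
  req#1 t=9s: ALLOW
  req#2 t=10s: ALLOW
  req#3 t=10s: ALLOW
  req#4 t=10s: ALLOW
  req#5 t=11s: ALLOW
  req#6 t=12s: ALLOW
  req#7 t=12s: ALLOW
  req#8 t=13s: ALLOW
  req#9 t=13s: ALLOW
  req#10 t=13s: ALLOW
  req#11 t=14s: ALLOW
  req#12 t=14s: ALLOW
  req#13 t=14s: ALLOW
  req#14 t=14s: DENY
  req#15 t=14s: DENY
  req#16 t=14s: DENY
  req#17 t=15s: ALLOW
  req#18 t=15s: ALLOW
  req#19 t=16s: ALLOW
  req#20 t=16s: ALLOW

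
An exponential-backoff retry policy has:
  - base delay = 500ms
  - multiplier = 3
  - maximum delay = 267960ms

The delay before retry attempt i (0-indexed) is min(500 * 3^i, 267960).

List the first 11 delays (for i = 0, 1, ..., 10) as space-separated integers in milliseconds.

Computing each delay:
  i=0: min(500*3^0, 267960) = 500
  i=1: min(500*3^1, 267960) = 1500
  i=2: min(500*3^2, 267960) = 4500
  i=3: min(500*3^3, 267960) = 13500
  i=4: min(500*3^4, 267960) = 40500
  i=5: min(500*3^5, 267960) = 121500
  i=6: min(500*3^6, 267960) = 267960
  i=7: min(500*3^7, 267960) = 267960
  i=8: min(500*3^8, 267960) = 267960
  i=9: min(500*3^9, 267960) = 267960
  i=10: min(500*3^10, 267960) = 267960

Answer: 500 1500 4500 13500 40500 121500 267960 267960 267960 267960 267960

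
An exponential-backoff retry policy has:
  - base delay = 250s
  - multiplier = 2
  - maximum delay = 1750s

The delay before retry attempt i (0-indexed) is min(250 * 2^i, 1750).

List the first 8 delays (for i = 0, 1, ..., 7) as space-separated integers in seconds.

Computing each delay:
  i=0: min(250*2^0, 1750) = 250
  i=1: min(250*2^1, 1750) = 500
  i=2: min(250*2^2, 1750) = 1000
  i=3: min(250*2^3, 1750) = 1750
  i=4: min(250*2^4, 1750) = 1750
  i=5: min(250*2^5, 1750) = 1750
  i=6: min(250*2^6, 1750) = 1750
  i=7: min(250*2^7, 1750) = 1750

Answer: 250 500 1000 1750 1750 1750 1750 1750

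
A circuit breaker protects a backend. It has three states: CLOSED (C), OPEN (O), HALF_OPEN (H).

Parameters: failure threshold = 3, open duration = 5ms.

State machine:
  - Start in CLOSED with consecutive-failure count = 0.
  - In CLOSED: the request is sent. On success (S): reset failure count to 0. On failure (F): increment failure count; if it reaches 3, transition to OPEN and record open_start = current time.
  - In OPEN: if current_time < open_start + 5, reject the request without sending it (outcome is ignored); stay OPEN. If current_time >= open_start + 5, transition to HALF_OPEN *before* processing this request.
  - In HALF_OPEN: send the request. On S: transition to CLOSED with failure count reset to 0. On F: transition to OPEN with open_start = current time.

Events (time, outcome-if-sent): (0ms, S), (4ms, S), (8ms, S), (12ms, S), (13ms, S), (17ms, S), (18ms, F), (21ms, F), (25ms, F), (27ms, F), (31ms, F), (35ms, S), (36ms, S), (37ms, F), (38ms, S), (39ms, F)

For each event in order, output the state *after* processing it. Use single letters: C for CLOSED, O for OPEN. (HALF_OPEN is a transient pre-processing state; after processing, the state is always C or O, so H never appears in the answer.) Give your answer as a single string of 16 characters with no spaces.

Answer: CCCCCCCCOOOOCCCC

Derivation:
State after each event:
  event#1 t=0ms outcome=S: state=CLOSED
  event#2 t=4ms outcome=S: state=CLOSED
  event#3 t=8ms outcome=S: state=CLOSED
  event#4 t=12ms outcome=S: state=CLOSED
  event#5 t=13ms outcome=S: state=CLOSED
  event#6 t=17ms outcome=S: state=CLOSED
  event#7 t=18ms outcome=F: state=CLOSED
  event#8 t=21ms outcome=F: state=CLOSED
  event#9 t=25ms outcome=F: state=OPEN
  event#10 t=27ms outcome=F: state=OPEN
  event#11 t=31ms outcome=F: state=OPEN
  event#12 t=35ms outcome=S: state=OPEN
  event#13 t=36ms outcome=S: state=CLOSED
  event#14 t=37ms outcome=F: state=CLOSED
  event#15 t=38ms outcome=S: state=CLOSED
  event#16 t=39ms outcome=F: state=CLOSED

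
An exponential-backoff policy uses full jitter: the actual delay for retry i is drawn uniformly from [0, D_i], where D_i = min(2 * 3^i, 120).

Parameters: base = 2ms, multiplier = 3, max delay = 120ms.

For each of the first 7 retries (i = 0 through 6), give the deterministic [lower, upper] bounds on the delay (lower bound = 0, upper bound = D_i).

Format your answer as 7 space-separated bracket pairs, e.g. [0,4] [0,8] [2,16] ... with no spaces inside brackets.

Answer: [0,2] [0,6] [0,18] [0,54] [0,120] [0,120] [0,120]

Derivation:
Computing bounds per retry:
  i=0: D_i=min(2*3^0,120)=2, bounds=[0,2]
  i=1: D_i=min(2*3^1,120)=6, bounds=[0,6]
  i=2: D_i=min(2*3^2,120)=18, bounds=[0,18]
  i=3: D_i=min(2*3^3,120)=54, bounds=[0,54]
  i=4: D_i=min(2*3^4,120)=120, bounds=[0,120]
  i=5: D_i=min(2*3^5,120)=120, bounds=[0,120]
  i=6: D_i=min(2*3^6,120)=120, bounds=[0,120]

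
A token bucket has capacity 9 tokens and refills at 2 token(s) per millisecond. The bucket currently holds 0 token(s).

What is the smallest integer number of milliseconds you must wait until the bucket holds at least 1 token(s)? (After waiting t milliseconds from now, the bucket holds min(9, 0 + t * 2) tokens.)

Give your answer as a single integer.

Answer: 1

Derivation:
Need 0 + t * 2 >= 1, so t >= 1/2.
Smallest integer t = ceil(1/2) = 1.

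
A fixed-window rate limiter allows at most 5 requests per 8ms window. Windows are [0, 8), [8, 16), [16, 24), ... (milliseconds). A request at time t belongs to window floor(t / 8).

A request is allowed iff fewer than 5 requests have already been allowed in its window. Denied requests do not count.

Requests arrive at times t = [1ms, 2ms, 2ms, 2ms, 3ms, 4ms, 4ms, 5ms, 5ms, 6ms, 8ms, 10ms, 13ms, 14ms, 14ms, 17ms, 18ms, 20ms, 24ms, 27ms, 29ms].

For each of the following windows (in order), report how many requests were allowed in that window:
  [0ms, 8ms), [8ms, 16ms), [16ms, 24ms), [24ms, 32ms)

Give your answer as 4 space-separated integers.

Answer: 5 5 3 3

Derivation:
Processing requests:
  req#1 t=1ms (window 0): ALLOW
  req#2 t=2ms (window 0): ALLOW
  req#3 t=2ms (window 0): ALLOW
  req#4 t=2ms (window 0): ALLOW
  req#5 t=3ms (window 0): ALLOW
  req#6 t=4ms (window 0): DENY
  req#7 t=4ms (window 0): DENY
  req#8 t=5ms (window 0): DENY
  req#9 t=5ms (window 0): DENY
  req#10 t=6ms (window 0): DENY
  req#11 t=8ms (window 1): ALLOW
  req#12 t=10ms (window 1): ALLOW
  req#13 t=13ms (window 1): ALLOW
  req#14 t=14ms (window 1): ALLOW
  req#15 t=14ms (window 1): ALLOW
  req#16 t=17ms (window 2): ALLOW
  req#17 t=18ms (window 2): ALLOW
  req#18 t=20ms (window 2): ALLOW
  req#19 t=24ms (window 3): ALLOW
  req#20 t=27ms (window 3): ALLOW
  req#21 t=29ms (window 3): ALLOW

Allowed counts by window: 5 5 3 3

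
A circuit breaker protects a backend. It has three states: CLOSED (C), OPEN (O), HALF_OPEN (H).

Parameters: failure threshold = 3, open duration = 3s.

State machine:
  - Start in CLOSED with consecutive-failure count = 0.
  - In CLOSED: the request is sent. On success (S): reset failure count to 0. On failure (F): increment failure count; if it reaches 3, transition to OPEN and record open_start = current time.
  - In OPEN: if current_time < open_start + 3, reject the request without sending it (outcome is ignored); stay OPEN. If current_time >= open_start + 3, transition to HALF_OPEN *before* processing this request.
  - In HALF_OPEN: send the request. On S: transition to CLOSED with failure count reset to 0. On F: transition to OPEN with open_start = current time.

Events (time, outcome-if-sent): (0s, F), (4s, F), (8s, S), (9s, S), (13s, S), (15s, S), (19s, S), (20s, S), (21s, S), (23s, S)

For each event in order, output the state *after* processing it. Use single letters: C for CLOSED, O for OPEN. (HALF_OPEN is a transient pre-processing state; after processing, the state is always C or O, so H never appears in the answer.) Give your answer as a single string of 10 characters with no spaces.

State after each event:
  event#1 t=0s outcome=F: state=CLOSED
  event#2 t=4s outcome=F: state=CLOSED
  event#3 t=8s outcome=S: state=CLOSED
  event#4 t=9s outcome=S: state=CLOSED
  event#5 t=13s outcome=S: state=CLOSED
  event#6 t=15s outcome=S: state=CLOSED
  event#7 t=19s outcome=S: state=CLOSED
  event#8 t=20s outcome=S: state=CLOSED
  event#9 t=21s outcome=S: state=CLOSED
  event#10 t=23s outcome=S: state=CLOSED

Answer: CCCCCCCCCC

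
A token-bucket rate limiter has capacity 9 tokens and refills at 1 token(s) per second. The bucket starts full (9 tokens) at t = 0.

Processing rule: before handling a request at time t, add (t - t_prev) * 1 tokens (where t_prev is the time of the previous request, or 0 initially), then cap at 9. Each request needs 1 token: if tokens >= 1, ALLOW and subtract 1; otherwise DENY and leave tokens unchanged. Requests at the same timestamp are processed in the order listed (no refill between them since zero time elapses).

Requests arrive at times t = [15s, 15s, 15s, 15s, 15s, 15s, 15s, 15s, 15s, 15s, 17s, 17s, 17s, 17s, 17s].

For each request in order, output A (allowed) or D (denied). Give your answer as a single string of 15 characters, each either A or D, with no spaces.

Simulating step by step:
  req#1 t=15s: ALLOW
  req#2 t=15s: ALLOW
  req#3 t=15s: ALLOW
  req#4 t=15s: ALLOW
  req#5 t=15s: ALLOW
  req#6 t=15s: ALLOW
  req#7 t=15s: ALLOW
  req#8 t=15s: ALLOW
  req#9 t=15s: ALLOW
  req#10 t=15s: DENY
  req#11 t=17s: ALLOW
  req#12 t=17s: ALLOW
  req#13 t=17s: DENY
  req#14 t=17s: DENY
  req#15 t=17s: DENY

Answer: AAAAAAAAADAADDD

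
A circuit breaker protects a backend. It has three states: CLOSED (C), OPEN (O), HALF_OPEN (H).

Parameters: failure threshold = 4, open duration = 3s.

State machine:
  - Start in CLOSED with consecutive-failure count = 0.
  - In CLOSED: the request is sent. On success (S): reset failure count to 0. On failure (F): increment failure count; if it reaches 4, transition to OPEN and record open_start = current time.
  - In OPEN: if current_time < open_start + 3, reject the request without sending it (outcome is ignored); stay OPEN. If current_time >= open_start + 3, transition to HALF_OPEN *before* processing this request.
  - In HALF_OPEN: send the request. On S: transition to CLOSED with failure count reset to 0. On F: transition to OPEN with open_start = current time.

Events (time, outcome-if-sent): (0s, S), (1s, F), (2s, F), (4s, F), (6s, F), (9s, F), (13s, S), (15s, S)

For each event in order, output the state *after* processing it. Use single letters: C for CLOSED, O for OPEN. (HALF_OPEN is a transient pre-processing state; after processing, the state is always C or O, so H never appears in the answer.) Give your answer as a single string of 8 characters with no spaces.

Answer: CCCCOOCC

Derivation:
State after each event:
  event#1 t=0s outcome=S: state=CLOSED
  event#2 t=1s outcome=F: state=CLOSED
  event#3 t=2s outcome=F: state=CLOSED
  event#4 t=4s outcome=F: state=CLOSED
  event#5 t=6s outcome=F: state=OPEN
  event#6 t=9s outcome=F: state=OPEN
  event#7 t=13s outcome=S: state=CLOSED
  event#8 t=15s outcome=S: state=CLOSED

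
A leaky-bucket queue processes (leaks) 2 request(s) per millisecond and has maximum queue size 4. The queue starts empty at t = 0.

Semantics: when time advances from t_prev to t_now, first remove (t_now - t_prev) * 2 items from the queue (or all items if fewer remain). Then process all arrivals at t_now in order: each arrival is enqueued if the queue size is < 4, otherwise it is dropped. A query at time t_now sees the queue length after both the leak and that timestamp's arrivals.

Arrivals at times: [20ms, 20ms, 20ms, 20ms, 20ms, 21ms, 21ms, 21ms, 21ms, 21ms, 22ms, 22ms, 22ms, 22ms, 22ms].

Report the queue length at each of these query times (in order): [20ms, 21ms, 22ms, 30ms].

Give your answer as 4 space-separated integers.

Queue lengths at query times:
  query t=20ms: backlog = 4
  query t=21ms: backlog = 4
  query t=22ms: backlog = 4
  query t=30ms: backlog = 0

Answer: 4 4 4 0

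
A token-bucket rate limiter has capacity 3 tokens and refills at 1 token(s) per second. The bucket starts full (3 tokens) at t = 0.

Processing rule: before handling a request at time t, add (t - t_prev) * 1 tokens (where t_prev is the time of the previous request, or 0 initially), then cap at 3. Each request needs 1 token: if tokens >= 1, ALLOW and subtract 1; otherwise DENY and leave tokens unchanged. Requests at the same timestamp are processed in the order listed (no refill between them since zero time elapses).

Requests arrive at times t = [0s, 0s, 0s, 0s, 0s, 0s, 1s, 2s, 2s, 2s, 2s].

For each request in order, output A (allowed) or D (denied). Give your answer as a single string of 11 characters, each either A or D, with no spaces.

Simulating step by step:
  req#1 t=0s: ALLOW
  req#2 t=0s: ALLOW
  req#3 t=0s: ALLOW
  req#4 t=0s: DENY
  req#5 t=0s: DENY
  req#6 t=0s: DENY
  req#7 t=1s: ALLOW
  req#8 t=2s: ALLOW
  req#9 t=2s: DENY
  req#10 t=2s: DENY
  req#11 t=2s: DENY

Answer: AAADDDAADDD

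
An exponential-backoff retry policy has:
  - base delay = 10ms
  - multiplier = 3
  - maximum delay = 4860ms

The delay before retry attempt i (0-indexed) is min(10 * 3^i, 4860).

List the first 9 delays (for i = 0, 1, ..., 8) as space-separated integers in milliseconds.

Answer: 10 30 90 270 810 2430 4860 4860 4860

Derivation:
Computing each delay:
  i=0: min(10*3^0, 4860) = 10
  i=1: min(10*3^1, 4860) = 30
  i=2: min(10*3^2, 4860) = 90
  i=3: min(10*3^3, 4860) = 270
  i=4: min(10*3^4, 4860) = 810
  i=5: min(10*3^5, 4860) = 2430
  i=6: min(10*3^6, 4860) = 4860
  i=7: min(10*3^7, 4860) = 4860
  i=8: min(10*3^8, 4860) = 4860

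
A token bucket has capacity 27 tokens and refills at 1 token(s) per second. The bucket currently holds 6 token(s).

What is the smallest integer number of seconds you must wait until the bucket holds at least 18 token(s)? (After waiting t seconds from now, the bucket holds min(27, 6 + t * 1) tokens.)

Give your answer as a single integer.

Need 6 + t * 1 >= 18, so t >= 12/1.
Smallest integer t = ceil(12/1) = 12.

Answer: 12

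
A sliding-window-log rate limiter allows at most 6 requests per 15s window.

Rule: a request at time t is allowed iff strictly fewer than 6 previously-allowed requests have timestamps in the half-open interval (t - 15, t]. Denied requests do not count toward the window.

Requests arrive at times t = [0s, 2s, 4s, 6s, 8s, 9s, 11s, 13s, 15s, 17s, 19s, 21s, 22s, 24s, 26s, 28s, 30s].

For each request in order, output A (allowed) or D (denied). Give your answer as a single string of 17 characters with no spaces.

Tracking allowed requests in the window:
  req#1 t=0s: ALLOW
  req#2 t=2s: ALLOW
  req#3 t=4s: ALLOW
  req#4 t=6s: ALLOW
  req#5 t=8s: ALLOW
  req#6 t=9s: ALLOW
  req#7 t=11s: DENY
  req#8 t=13s: DENY
  req#9 t=15s: ALLOW
  req#10 t=17s: ALLOW
  req#11 t=19s: ALLOW
  req#12 t=21s: ALLOW
  req#13 t=22s: DENY
  req#14 t=24s: ALLOW
  req#15 t=26s: ALLOW
  req#16 t=28s: DENY
  req#17 t=30s: ALLOW

Answer: AAAAAADDAAAADAADA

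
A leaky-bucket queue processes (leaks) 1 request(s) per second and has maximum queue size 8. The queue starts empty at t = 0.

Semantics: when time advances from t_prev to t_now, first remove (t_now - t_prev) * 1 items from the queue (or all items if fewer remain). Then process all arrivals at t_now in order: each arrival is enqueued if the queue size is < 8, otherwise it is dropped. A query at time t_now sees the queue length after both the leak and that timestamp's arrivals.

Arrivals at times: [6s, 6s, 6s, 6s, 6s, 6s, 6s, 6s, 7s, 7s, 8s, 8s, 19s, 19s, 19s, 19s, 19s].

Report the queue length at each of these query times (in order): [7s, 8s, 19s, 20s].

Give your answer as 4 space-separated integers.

Queue lengths at query times:
  query t=7s: backlog = 8
  query t=8s: backlog = 8
  query t=19s: backlog = 5
  query t=20s: backlog = 4

Answer: 8 8 5 4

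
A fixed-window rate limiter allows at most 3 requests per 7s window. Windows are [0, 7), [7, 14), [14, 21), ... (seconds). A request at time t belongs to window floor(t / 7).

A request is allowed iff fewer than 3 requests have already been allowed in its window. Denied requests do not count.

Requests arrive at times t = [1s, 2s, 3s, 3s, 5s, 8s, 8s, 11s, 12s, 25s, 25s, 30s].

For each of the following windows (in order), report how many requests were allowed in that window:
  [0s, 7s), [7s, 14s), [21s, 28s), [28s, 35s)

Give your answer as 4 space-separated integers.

Processing requests:
  req#1 t=1s (window 0): ALLOW
  req#2 t=2s (window 0): ALLOW
  req#3 t=3s (window 0): ALLOW
  req#4 t=3s (window 0): DENY
  req#5 t=5s (window 0): DENY
  req#6 t=8s (window 1): ALLOW
  req#7 t=8s (window 1): ALLOW
  req#8 t=11s (window 1): ALLOW
  req#9 t=12s (window 1): DENY
  req#10 t=25s (window 3): ALLOW
  req#11 t=25s (window 3): ALLOW
  req#12 t=30s (window 4): ALLOW

Allowed counts by window: 3 3 2 1

Answer: 3 3 2 1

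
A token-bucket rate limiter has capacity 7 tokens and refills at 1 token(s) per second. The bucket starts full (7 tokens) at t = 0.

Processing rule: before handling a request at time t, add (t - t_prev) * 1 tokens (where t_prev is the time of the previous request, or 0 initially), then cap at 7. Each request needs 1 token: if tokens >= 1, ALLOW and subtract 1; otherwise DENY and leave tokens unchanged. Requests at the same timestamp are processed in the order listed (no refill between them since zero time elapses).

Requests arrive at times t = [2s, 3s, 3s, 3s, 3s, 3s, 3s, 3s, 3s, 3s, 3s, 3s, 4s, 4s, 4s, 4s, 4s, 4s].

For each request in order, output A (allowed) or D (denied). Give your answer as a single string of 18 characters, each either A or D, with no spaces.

Simulating step by step:
  req#1 t=2s: ALLOW
  req#2 t=3s: ALLOW
  req#3 t=3s: ALLOW
  req#4 t=3s: ALLOW
  req#5 t=3s: ALLOW
  req#6 t=3s: ALLOW
  req#7 t=3s: ALLOW
  req#8 t=3s: ALLOW
  req#9 t=3s: DENY
  req#10 t=3s: DENY
  req#11 t=3s: DENY
  req#12 t=3s: DENY
  req#13 t=4s: ALLOW
  req#14 t=4s: DENY
  req#15 t=4s: DENY
  req#16 t=4s: DENY
  req#17 t=4s: DENY
  req#18 t=4s: DENY

Answer: AAAAAAAADDDDADDDDD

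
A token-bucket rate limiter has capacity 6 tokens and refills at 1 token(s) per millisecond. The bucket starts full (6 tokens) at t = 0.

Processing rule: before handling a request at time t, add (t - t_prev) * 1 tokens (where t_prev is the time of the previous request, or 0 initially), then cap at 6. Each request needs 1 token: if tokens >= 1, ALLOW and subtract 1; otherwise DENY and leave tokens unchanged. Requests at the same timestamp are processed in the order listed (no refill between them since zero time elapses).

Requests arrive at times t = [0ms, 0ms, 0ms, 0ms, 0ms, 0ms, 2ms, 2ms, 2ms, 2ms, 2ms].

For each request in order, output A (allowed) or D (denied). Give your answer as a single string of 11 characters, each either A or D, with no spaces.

Answer: AAAAAAAADDD

Derivation:
Simulating step by step:
  req#1 t=0ms: ALLOW
  req#2 t=0ms: ALLOW
  req#3 t=0ms: ALLOW
  req#4 t=0ms: ALLOW
  req#5 t=0ms: ALLOW
  req#6 t=0ms: ALLOW
  req#7 t=2ms: ALLOW
  req#8 t=2ms: ALLOW
  req#9 t=2ms: DENY
  req#10 t=2ms: DENY
  req#11 t=2ms: DENY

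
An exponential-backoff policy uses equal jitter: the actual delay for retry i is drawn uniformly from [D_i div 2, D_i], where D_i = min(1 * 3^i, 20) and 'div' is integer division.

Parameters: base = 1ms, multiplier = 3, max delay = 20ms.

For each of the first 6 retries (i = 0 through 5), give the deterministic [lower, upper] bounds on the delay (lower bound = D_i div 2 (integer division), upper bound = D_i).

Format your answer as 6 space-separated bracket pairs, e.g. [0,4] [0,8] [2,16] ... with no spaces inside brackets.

Answer: [0,1] [1,3] [4,9] [10,20] [10,20] [10,20]

Derivation:
Computing bounds per retry:
  i=0: D_i=min(1*3^0,20)=1, bounds=[0,1]
  i=1: D_i=min(1*3^1,20)=3, bounds=[1,3]
  i=2: D_i=min(1*3^2,20)=9, bounds=[4,9]
  i=3: D_i=min(1*3^3,20)=20, bounds=[10,20]
  i=4: D_i=min(1*3^4,20)=20, bounds=[10,20]
  i=5: D_i=min(1*3^5,20)=20, bounds=[10,20]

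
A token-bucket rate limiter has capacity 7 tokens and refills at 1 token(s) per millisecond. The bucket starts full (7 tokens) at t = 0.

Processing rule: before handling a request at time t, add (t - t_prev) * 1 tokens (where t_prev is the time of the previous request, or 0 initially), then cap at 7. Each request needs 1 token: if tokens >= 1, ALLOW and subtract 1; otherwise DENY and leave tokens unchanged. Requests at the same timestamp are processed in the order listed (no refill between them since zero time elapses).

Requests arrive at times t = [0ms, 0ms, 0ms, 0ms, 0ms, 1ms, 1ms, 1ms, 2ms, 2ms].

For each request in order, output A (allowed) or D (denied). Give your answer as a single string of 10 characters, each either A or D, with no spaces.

Simulating step by step:
  req#1 t=0ms: ALLOW
  req#2 t=0ms: ALLOW
  req#3 t=0ms: ALLOW
  req#4 t=0ms: ALLOW
  req#5 t=0ms: ALLOW
  req#6 t=1ms: ALLOW
  req#7 t=1ms: ALLOW
  req#8 t=1ms: ALLOW
  req#9 t=2ms: ALLOW
  req#10 t=2ms: DENY

Answer: AAAAAAAAAD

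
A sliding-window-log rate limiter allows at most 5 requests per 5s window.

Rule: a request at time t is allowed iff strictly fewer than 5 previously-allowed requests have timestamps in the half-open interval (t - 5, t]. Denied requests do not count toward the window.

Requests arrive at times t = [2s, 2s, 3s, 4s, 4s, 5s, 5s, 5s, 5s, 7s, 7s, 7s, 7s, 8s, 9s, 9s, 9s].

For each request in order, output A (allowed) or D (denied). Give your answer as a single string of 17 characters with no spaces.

Tracking allowed requests in the window:
  req#1 t=2s: ALLOW
  req#2 t=2s: ALLOW
  req#3 t=3s: ALLOW
  req#4 t=4s: ALLOW
  req#5 t=4s: ALLOW
  req#6 t=5s: DENY
  req#7 t=5s: DENY
  req#8 t=5s: DENY
  req#9 t=5s: DENY
  req#10 t=7s: ALLOW
  req#11 t=7s: ALLOW
  req#12 t=7s: DENY
  req#13 t=7s: DENY
  req#14 t=8s: ALLOW
  req#15 t=9s: ALLOW
  req#16 t=9s: ALLOW
  req#17 t=9s: DENY

Answer: AAAAADDDDAADDAAAD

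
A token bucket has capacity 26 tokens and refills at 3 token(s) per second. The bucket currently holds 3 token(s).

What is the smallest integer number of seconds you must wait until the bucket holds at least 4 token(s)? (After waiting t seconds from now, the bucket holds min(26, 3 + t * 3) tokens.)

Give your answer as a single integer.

Need 3 + t * 3 >= 4, so t >= 1/3.
Smallest integer t = ceil(1/3) = 1.

Answer: 1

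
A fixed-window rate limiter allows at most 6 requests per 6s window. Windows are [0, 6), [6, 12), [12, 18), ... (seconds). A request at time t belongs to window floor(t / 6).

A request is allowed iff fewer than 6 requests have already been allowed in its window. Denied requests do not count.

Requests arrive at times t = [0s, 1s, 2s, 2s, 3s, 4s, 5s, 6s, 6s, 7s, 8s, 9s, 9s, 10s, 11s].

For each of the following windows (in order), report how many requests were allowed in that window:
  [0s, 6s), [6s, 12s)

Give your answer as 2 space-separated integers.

Answer: 6 6

Derivation:
Processing requests:
  req#1 t=0s (window 0): ALLOW
  req#2 t=1s (window 0): ALLOW
  req#3 t=2s (window 0): ALLOW
  req#4 t=2s (window 0): ALLOW
  req#5 t=3s (window 0): ALLOW
  req#6 t=4s (window 0): ALLOW
  req#7 t=5s (window 0): DENY
  req#8 t=6s (window 1): ALLOW
  req#9 t=6s (window 1): ALLOW
  req#10 t=7s (window 1): ALLOW
  req#11 t=8s (window 1): ALLOW
  req#12 t=9s (window 1): ALLOW
  req#13 t=9s (window 1): ALLOW
  req#14 t=10s (window 1): DENY
  req#15 t=11s (window 1): DENY

Allowed counts by window: 6 6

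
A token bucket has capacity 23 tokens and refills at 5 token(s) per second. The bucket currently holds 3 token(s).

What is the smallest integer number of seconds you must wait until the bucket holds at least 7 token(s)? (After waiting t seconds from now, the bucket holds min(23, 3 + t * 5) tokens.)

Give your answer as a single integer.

Need 3 + t * 5 >= 7, so t >= 4/5.
Smallest integer t = ceil(4/5) = 1.

Answer: 1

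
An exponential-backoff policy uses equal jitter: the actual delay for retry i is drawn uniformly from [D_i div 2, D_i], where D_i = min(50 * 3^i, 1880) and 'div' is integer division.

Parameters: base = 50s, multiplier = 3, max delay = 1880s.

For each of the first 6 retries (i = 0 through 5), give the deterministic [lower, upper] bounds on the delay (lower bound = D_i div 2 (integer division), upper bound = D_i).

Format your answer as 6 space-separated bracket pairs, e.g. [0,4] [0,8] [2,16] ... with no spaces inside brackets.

Computing bounds per retry:
  i=0: D_i=min(50*3^0,1880)=50, bounds=[25,50]
  i=1: D_i=min(50*3^1,1880)=150, bounds=[75,150]
  i=2: D_i=min(50*3^2,1880)=450, bounds=[225,450]
  i=3: D_i=min(50*3^3,1880)=1350, bounds=[675,1350]
  i=4: D_i=min(50*3^4,1880)=1880, bounds=[940,1880]
  i=5: D_i=min(50*3^5,1880)=1880, bounds=[940,1880]

Answer: [25,50] [75,150] [225,450] [675,1350] [940,1880] [940,1880]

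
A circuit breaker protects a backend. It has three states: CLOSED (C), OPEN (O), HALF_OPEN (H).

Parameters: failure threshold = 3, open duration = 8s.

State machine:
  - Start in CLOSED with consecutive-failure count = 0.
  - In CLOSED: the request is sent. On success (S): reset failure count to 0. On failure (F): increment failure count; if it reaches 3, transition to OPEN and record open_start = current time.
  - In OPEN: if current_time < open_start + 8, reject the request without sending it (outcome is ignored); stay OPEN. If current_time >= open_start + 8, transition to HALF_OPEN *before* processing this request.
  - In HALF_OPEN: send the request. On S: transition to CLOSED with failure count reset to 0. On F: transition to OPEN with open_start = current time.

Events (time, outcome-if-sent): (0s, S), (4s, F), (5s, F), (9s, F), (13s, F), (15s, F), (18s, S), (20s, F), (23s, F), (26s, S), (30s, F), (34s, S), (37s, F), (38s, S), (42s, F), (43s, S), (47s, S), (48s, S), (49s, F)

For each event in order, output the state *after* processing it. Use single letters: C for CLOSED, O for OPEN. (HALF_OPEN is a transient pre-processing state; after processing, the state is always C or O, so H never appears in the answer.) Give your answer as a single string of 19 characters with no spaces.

Answer: CCCOOOCCCCCCCCCCCCC

Derivation:
State after each event:
  event#1 t=0s outcome=S: state=CLOSED
  event#2 t=4s outcome=F: state=CLOSED
  event#3 t=5s outcome=F: state=CLOSED
  event#4 t=9s outcome=F: state=OPEN
  event#5 t=13s outcome=F: state=OPEN
  event#6 t=15s outcome=F: state=OPEN
  event#7 t=18s outcome=S: state=CLOSED
  event#8 t=20s outcome=F: state=CLOSED
  event#9 t=23s outcome=F: state=CLOSED
  event#10 t=26s outcome=S: state=CLOSED
  event#11 t=30s outcome=F: state=CLOSED
  event#12 t=34s outcome=S: state=CLOSED
  event#13 t=37s outcome=F: state=CLOSED
  event#14 t=38s outcome=S: state=CLOSED
  event#15 t=42s outcome=F: state=CLOSED
  event#16 t=43s outcome=S: state=CLOSED
  event#17 t=47s outcome=S: state=CLOSED
  event#18 t=48s outcome=S: state=CLOSED
  event#19 t=49s outcome=F: state=CLOSED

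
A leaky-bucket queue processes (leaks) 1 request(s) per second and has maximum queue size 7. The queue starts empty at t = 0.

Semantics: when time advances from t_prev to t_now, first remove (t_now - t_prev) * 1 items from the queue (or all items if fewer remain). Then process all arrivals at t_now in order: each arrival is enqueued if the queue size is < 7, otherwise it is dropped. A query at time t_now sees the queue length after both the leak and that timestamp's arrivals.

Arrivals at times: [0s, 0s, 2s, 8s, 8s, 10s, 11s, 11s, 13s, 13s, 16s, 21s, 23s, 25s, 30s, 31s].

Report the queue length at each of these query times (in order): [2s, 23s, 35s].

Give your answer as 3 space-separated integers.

Queue lengths at query times:
  query t=2s: backlog = 1
  query t=23s: backlog = 1
  query t=35s: backlog = 0

Answer: 1 1 0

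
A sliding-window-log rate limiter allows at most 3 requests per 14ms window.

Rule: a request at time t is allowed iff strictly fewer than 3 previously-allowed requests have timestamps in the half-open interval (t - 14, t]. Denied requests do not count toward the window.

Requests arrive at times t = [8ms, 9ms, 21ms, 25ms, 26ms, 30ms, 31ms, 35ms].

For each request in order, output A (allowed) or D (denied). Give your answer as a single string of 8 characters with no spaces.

Tracking allowed requests in the window:
  req#1 t=8ms: ALLOW
  req#2 t=9ms: ALLOW
  req#3 t=21ms: ALLOW
  req#4 t=25ms: ALLOW
  req#5 t=26ms: ALLOW
  req#6 t=30ms: DENY
  req#7 t=31ms: DENY
  req#8 t=35ms: ALLOW

Answer: AAAAADDA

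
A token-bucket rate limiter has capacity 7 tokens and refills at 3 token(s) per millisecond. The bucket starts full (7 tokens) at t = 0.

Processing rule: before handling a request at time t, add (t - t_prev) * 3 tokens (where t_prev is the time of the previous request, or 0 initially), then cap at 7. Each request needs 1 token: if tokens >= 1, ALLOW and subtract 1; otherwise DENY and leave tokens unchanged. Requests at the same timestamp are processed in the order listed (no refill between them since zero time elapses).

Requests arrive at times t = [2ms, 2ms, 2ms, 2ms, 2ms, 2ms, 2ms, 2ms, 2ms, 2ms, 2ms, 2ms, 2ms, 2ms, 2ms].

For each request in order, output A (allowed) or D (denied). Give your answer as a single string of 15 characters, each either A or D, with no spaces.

Answer: AAAAAAADDDDDDDD

Derivation:
Simulating step by step:
  req#1 t=2ms: ALLOW
  req#2 t=2ms: ALLOW
  req#3 t=2ms: ALLOW
  req#4 t=2ms: ALLOW
  req#5 t=2ms: ALLOW
  req#6 t=2ms: ALLOW
  req#7 t=2ms: ALLOW
  req#8 t=2ms: DENY
  req#9 t=2ms: DENY
  req#10 t=2ms: DENY
  req#11 t=2ms: DENY
  req#12 t=2ms: DENY
  req#13 t=2ms: DENY
  req#14 t=2ms: DENY
  req#15 t=2ms: DENY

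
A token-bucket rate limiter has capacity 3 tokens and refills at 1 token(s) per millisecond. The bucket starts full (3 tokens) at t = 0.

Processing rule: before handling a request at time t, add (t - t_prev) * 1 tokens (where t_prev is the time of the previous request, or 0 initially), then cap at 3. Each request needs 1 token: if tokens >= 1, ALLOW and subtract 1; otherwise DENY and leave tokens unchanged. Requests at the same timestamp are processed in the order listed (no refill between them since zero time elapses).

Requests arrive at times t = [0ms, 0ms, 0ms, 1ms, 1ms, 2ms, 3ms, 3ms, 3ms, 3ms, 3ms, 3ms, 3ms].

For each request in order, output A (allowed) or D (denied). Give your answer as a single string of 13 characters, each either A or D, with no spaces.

Simulating step by step:
  req#1 t=0ms: ALLOW
  req#2 t=0ms: ALLOW
  req#3 t=0ms: ALLOW
  req#4 t=1ms: ALLOW
  req#5 t=1ms: DENY
  req#6 t=2ms: ALLOW
  req#7 t=3ms: ALLOW
  req#8 t=3ms: DENY
  req#9 t=3ms: DENY
  req#10 t=3ms: DENY
  req#11 t=3ms: DENY
  req#12 t=3ms: DENY
  req#13 t=3ms: DENY

Answer: AAAADAADDDDDD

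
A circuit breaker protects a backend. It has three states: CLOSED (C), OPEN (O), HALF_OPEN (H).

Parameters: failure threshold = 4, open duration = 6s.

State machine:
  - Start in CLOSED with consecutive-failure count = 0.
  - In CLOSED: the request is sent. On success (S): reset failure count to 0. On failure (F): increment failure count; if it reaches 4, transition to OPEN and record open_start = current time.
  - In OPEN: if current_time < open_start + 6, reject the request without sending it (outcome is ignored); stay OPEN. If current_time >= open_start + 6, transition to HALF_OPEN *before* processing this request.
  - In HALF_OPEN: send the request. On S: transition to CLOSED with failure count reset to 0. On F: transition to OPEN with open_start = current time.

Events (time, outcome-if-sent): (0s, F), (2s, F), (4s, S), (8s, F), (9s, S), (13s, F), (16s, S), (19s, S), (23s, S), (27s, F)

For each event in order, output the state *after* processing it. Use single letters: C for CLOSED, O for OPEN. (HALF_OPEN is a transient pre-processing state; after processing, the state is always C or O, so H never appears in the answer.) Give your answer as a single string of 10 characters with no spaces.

State after each event:
  event#1 t=0s outcome=F: state=CLOSED
  event#2 t=2s outcome=F: state=CLOSED
  event#3 t=4s outcome=S: state=CLOSED
  event#4 t=8s outcome=F: state=CLOSED
  event#5 t=9s outcome=S: state=CLOSED
  event#6 t=13s outcome=F: state=CLOSED
  event#7 t=16s outcome=S: state=CLOSED
  event#8 t=19s outcome=S: state=CLOSED
  event#9 t=23s outcome=S: state=CLOSED
  event#10 t=27s outcome=F: state=CLOSED

Answer: CCCCCCCCCC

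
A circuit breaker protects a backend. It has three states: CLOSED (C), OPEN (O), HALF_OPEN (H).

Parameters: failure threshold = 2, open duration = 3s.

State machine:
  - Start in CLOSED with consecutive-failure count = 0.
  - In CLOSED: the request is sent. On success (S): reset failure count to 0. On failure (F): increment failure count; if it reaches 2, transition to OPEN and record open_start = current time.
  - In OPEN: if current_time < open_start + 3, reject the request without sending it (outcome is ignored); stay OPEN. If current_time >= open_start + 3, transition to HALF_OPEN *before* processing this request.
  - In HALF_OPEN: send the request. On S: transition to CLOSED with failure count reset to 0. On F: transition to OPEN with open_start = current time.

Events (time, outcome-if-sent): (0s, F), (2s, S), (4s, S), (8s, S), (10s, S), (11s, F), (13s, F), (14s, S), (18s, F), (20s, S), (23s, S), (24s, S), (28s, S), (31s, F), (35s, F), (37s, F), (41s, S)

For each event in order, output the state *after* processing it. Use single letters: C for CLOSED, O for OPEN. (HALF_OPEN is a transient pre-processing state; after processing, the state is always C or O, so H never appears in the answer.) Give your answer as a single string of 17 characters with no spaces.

Answer: CCCCCCOOOOCCCCOOC

Derivation:
State after each event:
  event#1 t=0s outcome=F: state=CLOSED
  event#2 t=2s outcome=S: state=CLOSED
  event#3 t=4s outcome=S: state=CLOSED
  event#4 t=8s outcome=S: state=CLOSED
  event#5 t=10s outcome=S: state=CLOSED
  event#6 t=11s outcome=F: state=CLOSED
  event#7 t=13s outcome=F: state=OPEN
  event#8 t=14s outcome=S: state=OPEN
  event#9 t=18s outcome=F: state=OPEN
  event#10 t=20s outcome=S: state=OPEN
  event#11 t=23s outcome=S: state=CLOSED
  event#12 t=24s outcome=S: state=CLOSED
  event#13 t=28s outcome=S: state=CLOSED
  event#14 t=31s outcome=F: state=CLOSED
  event#15 t=35s outcome=F: state=OPEN
  event#16 t=37s outcome=F: state=OPEN
  event#17 t=41s outcome=S: state=CLOSED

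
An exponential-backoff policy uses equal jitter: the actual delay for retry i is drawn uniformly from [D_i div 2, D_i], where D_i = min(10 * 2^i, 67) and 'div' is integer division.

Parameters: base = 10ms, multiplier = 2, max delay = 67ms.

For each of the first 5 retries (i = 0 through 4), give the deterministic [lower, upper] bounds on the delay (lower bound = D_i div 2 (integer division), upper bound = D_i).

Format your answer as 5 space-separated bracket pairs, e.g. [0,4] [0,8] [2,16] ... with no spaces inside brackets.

Answer: [5,10] [10,20] [20,40] [33,67] [33,67]

Derivation:
Computing bounds per retry:
  i=0: D_i=min(10*2^0,67)=10, bounds=[5,10]
  i=1: D_i=min(10*2^1,67)=20, bounds=[10,20]
  i=2: D_i=min(10*2^2,67)=40, bounds=[20,40]
  i=3: D_i=min(10*2^3,67)=67, bounds=[33,67]
  i=4: D_i=min(10*2^4,67)=67, bounds=[33,67]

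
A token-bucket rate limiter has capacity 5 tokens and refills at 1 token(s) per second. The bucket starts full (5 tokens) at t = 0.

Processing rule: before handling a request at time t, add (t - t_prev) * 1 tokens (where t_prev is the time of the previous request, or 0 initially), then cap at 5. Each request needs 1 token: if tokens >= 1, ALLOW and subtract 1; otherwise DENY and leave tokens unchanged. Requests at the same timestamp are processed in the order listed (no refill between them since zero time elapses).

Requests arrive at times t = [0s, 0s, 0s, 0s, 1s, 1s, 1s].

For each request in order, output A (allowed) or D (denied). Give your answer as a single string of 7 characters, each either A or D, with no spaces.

Answer: AAAAAAD

Derivation:
Simulating step by step:
  req#1 t=0s: ALLOW
  req#2 t=0s: ALLOW
  req#3 t=0s: ALLOW
  req#4 t=0s: ALLOW
  req#5 t=1s: ALLOW
  req#6 t=1s: ALLOW
  req#7 t=1s: DENY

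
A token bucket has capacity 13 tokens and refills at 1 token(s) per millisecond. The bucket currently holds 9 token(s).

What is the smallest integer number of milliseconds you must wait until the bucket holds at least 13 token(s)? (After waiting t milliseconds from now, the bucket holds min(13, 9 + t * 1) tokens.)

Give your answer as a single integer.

Need 9 + t * 1 >= 13, so t >= 4/1.
Smallest integer t = ceil(4/1) = 4.

Answer: 4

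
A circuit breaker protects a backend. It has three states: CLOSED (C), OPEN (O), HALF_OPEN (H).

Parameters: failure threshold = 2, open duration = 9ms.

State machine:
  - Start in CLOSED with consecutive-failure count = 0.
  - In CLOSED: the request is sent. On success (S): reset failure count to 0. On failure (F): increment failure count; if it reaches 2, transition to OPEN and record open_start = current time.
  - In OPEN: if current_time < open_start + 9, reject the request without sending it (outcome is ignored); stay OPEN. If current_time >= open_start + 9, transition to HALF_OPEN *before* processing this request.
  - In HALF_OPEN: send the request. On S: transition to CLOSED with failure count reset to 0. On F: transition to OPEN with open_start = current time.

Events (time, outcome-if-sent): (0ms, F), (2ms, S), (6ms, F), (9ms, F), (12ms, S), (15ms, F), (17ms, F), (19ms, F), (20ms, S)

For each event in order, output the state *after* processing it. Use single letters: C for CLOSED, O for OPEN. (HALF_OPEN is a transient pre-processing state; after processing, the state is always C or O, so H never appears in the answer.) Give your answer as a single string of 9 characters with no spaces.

Answer: CCCOOOOOO

Derivation:
State after each event:
  event#1 t=0ms outcome=F: state=CLOSED
  event#2 t=2ms outcome=S: state=CLOSED
  event#3 t=6ms outcome=F: state=CLOSED
  event#4 t=9ms outcome=F: state=OPEN
  event#5 t=12ms outcome=S: state=OPEN
  event#6 t=15ms outcome=F: state=OPEN
  event#7 t=17ms outcome=F: state=OPEN
  event#8 t=19ms outcome=F: state=OPEN
  event#9 t=20ms outcome=S: state=OPEN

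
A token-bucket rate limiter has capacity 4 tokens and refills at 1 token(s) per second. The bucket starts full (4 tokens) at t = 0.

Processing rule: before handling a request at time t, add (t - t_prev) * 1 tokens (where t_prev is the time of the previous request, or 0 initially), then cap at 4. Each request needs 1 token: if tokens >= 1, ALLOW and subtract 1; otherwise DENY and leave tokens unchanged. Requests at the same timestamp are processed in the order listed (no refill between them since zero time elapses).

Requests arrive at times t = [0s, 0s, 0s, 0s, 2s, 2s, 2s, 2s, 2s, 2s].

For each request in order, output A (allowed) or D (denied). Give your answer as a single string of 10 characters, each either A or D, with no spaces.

Simulating step by step:
  req#1 t=0s: ALLOW
  req#2 t=0s: ALLOW
  req#3 t=0s: ALLOW
  req#4 t=0s: ALLOW
  req#5 t=2s: ALLOW
  req#6 t=2s: ALLOW
  req#7 t=2s: DENY
  req#8 t=2s: DENY
  req#9 t=2s: DENY
  req#10 t=2s: DENY

Answer: AAAAAADDDD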